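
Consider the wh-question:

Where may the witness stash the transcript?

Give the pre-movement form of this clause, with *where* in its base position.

'where' functions as the locative complement of 'stash'. Wh-movement fronts it, leaving a gap right after 'transcript':
Where may the witness stash the transcript ___?

The witness may stash the transcript where.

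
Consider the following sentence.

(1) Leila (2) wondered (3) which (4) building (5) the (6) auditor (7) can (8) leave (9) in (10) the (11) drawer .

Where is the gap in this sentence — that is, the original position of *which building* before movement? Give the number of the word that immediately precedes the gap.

8

In situ: The auditor can leave which building in the drawer.
The filler 'which building' is interpreted as the direct object of 'leave'. Wh-movement fronts it, leaving a gap right after 'leave':
Leila wondered which building the auditor can leave ___ in the drawer.
'leave' is word 8.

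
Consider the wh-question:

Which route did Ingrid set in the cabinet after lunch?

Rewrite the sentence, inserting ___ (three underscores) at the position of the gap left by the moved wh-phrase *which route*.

Which route did Ingrid set ___ in the cabinet after lunch?

Before movement: Ingrid did set which route in the cabinet after lunch.
'which route' functions as the direct object of 'set'. The gap is right after 'set'.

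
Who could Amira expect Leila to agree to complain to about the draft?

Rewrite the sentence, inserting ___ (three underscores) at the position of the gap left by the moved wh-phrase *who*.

In situ: Amira could expect Leila to agree to complain to who about the draft.
'who' is the object of the preposition 'to'. The gap is right after 'to'.

Who could Amira expect Leila to agree to complain to ___ about the draft?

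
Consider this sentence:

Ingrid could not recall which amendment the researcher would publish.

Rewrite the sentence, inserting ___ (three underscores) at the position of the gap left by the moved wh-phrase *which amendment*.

Ingrid could not recall which amendment the researcher would publish ___.

Before movement: The researcher would publish which amendment.
'which amendment' is the direct object of 'publish'. The gap is right after 'publish'.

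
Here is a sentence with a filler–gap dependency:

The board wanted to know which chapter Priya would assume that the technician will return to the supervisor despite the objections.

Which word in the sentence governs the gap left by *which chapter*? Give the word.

return

Underlying clause: Priya would assume that the technician will return which chapter to the supervisor despite the objections.
'which chapter' is the direct object of 'return'. It moves to the left edge, and the trace sits right after 'return':
The board wanted to know which chapter Priya would assume that the technician will return ___ to the supervisor despite the objections.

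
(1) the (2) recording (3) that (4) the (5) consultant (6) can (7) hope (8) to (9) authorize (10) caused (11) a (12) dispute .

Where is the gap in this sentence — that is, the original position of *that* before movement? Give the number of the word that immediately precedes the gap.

9

'that' is the direct object of 'authorize'. Wh-movement fronts it, leaving a gap right after 'authorize':
The recording that the consultant can hope to authorize ___ caused a dispute.
'authorize' is word 9.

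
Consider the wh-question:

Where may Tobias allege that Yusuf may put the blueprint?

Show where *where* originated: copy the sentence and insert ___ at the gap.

Underlying clause: Tobias may allege that Yusuf may put the blueprint where.
'where' functions as the locative complement of 'put'. The gap is right after 'blueprint'.

Where may Tobias allege that Yusuf may put the blueprint ___?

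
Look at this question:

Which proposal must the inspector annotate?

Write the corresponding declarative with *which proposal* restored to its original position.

The filler 'which proposal' is interpreted as the direct object of 'annotate'. Fronting leaves a gap immediately after 'annotate':
Which proposal must the inspector annotate ___?

The inspector must annotate which proposal.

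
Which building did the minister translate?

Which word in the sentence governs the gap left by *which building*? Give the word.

translate

In situ: The minister did translate which building.
'which building' is the direct object of 'translate'. Fronting leaves a gap immediately after 'translate':
Which building did the minister translate ___?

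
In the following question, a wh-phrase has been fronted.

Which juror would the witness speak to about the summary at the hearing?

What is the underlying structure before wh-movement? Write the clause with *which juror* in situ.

The witness would speak to which juror about the summary at the hearing.

'which juror' is the object of the preposition 'to'. It moves to the left edge, and the trace sits right after 'to':
Which juror would the witness speak to ___ about the summary at the hearing?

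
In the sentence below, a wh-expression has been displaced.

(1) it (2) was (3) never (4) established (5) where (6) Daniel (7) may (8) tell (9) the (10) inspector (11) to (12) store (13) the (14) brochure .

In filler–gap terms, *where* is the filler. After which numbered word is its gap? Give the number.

14

Pre-movement form: Daniel may tell the inspector to store the brochure where.
The filler 'where' is interpreted as the locative complement of 'store'. It moves to the left edge, and the trace sits right after 'brochure':
It was never established where Daniel may tell the inspector to store the brochure ___.
'brochure' is word 14.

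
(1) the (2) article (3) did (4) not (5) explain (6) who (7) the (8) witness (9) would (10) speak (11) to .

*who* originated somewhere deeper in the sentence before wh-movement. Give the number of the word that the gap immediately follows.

11

Underlying clause: The witness would speak to who.
'who' functions as the object of the preposition 'to'. It moves to the left edge, and the trace sits right after 'to':
The article did not explain who the witness would speak to ___.
'to' is word 11.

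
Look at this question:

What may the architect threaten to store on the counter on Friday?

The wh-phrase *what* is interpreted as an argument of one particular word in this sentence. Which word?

store

Underlying clause: The architect may threaten to store what on the counter on Friday.
'what' is the direct object of 'store'. It moves to the left edge, and the trace sits right after 'store':
What may the architect threaten to store ___ on the counter on Friday?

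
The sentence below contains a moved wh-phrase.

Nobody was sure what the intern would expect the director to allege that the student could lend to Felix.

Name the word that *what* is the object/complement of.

Underlying clause: The intern would expect the director to allege that the student could lend what to Felix.
'what' is the direct object of 'lend'. It moves to the left edge, and the trace sits right after 'lend':
Nobody was sure what the intern would expect the director to allege that the student could lend ___ to Felix.

lend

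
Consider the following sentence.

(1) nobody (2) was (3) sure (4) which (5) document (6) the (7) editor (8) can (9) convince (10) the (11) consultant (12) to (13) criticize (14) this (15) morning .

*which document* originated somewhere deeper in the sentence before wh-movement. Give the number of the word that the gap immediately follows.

In situ: The editor can convince the consultant to criticize which document this morning.
'which document' functions as the direct object of 'criticize'. Fronting leaves a gap immediately after 'criticize':
Nobody was sure which document the editor can convince the consultant to criticize ___ this morning.
'criticize' is word 13.

13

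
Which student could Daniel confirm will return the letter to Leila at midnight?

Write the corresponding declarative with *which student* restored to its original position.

Daniel could confirm which student will return the letter to Leila at midnight.

'which student' functions as the subject of the clause embedded under 'confirm'. Fronting leaves a gap immediately after 'confirm':
Which student could Daniel confirm ___ will return the letter to Leila at midnight?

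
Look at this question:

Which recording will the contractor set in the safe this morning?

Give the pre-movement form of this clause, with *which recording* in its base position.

The contractor will set which recording in the safe this morning.

'which recording' is the direct object of 'set'. Fronting leaves a gap immediately after 'set':
Which recording will the contractor set ___ in the safe this morning?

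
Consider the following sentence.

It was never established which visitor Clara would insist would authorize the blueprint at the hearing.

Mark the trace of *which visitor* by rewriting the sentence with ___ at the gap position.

Before movement: Clara would insist which visitor would authorize the blueprint at the hearing.
The filler 'which visitor' is interpreted as the subject of the clause embedded under 'insist'. The gap is right after 'insist'.

It was never established which visitor Clara would insist ___ would authorize the blueprint at the hearing.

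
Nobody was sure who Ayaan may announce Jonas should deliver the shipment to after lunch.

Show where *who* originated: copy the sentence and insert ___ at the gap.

Nobody was sure who Ayaan may announce Jonas should deliver the shipment to ___ after lunch.

Underlying clause: Ayaan may announce Jonas should deliver the shipment to who after lunch.
'who' is the object of the preposition 'to' (recipient of 'deliver'). The gap is right after 'to'.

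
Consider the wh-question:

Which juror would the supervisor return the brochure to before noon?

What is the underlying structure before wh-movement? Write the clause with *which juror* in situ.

The filler 'which juror' is interpreted as the object of the preposition 'to' (recipient of 'return'). Wh-movement fronts it, leaving a gap right after 'to':
Which juror would the supervisor return the brochure to ___ before noon?

The supervisor would return the brochure to which juror before noon.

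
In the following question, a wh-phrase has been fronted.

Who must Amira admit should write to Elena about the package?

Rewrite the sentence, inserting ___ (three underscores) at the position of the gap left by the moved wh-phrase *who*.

Who must Amira admit ___ should write to Elena about the package?

Pre-movement form: Amira must admit who should write to Elena about the package.
'who' functions as the subject of the clause embedded under 'admit'. The gap is right after 'admit'.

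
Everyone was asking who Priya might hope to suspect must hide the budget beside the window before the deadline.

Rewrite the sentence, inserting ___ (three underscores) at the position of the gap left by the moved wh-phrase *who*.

Pre-movement form: Priya might hope to suspect who must hide the budget beside the window before the deadline.
'who' functions as the subject of the clause embedded under 'suspect'. The gap is right after 'suspect'.

Everyone was asking who Priya might hope to suspect ___ must hide the budget beside the window before the deadline.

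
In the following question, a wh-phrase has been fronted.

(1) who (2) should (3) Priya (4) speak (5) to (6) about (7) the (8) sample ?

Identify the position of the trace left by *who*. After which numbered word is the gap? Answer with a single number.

5

Pre-movement form: Priya should speak to who about the sample.
'who' functions as the object of the preposition 'to'. Wh-movement fronts it, leaving a gap right after 'to':
Who should Priya speak to ___ about the sample?
'to' is word 5.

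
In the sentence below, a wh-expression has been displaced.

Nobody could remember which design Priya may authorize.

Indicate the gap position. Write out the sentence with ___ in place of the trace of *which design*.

Nobody could remember which design Priya may authorize ___.

Underlying clause: Priya may authorize which design.
The filler 'which design' is interpreted as the direct object of 'authorize'. The gap is right after 'authorize'.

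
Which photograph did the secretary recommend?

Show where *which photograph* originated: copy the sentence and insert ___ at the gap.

Which photograph did the secretary recommend ___?

In situ: The secretary did recommend which photograph.
'which photograph' functions as the direct object of 'recommend'. The gap is right after 'recommend'.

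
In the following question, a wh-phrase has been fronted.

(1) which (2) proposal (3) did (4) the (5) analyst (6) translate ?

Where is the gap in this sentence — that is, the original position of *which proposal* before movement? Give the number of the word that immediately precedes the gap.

6

In situ: The analyst did translate which proposal.
'which proposal' functions as the direct object of 'translate'. Wh-movement fronts it, leaving a gap right after 'translate':
Which proposal did the analyst translate ___?
'translate' is word 6.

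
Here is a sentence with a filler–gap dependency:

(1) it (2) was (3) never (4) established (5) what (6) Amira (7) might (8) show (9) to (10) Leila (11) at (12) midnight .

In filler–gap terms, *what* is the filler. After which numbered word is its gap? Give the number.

8

In situ: Amira might show what to Leila at midnight.
The filler 'what' is interpreted as the direct object of 'show'. It moves to the left edge, and the trace sits right after 'show':
It was never established what Amira might show ___ to Leila at midnight.
'show' is word 8.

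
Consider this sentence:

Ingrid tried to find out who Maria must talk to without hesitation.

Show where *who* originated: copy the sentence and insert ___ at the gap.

Ingrid tried to find out who Maria must talk to ___ without hesitation.

In situ: Maria must talk to who without hesitation.
'who' is the object of the preposition 'to'. The gap is right after 'to'.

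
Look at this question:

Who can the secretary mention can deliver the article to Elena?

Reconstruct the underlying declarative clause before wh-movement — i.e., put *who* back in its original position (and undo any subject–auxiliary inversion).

The secretary can mention who can deliver the article to Elena.

'who' functions as the subject of the clause embedded under 'mention'. Fronting leaves a gap immediately after 'mention':
Who can the secretary mention ___ can deliver the article to Elena?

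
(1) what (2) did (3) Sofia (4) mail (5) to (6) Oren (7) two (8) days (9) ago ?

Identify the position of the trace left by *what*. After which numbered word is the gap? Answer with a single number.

Underlying clause: Sofia did mail what to Oren two days ago.
'what' functions as the direct object of 'mail'. Fronting leaves a gap immediately after 'mail':
What did Sofia mail ___ to Oren two days ago?
'mail' is word 4.

4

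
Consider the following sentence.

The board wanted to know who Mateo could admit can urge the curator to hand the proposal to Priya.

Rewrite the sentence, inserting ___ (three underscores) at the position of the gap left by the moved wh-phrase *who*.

In situ: Mateo could admit who can urge the curator to hand the proposal to Priya.
'who' is the subject of the clause embedded under 'admit'. The gap is right after 'admit'.

The board wanted to know who Mateo could admit ___ can urge the curator to hand the proposal to Priya.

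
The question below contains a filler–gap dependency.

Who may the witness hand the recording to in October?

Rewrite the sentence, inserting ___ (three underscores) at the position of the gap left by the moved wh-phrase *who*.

In situ: The witness may hand the recording to who in October.
'who' is the object of the preposition 'to' (recipient of 'hand'). The gap is right after 'to'.

Who may the witness hand the recording to ___ in October?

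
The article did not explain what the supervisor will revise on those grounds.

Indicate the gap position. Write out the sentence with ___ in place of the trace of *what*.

In situ: The supervisor will revise what on those grounds.
'what' is the direct object of 'revise'. The gap is right after 'revise'.

The article did not explain what the supervisor will revise ___ on those grounds.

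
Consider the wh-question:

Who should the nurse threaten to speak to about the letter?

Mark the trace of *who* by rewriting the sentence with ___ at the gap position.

Before movement: The nurse should threaten to speak to who about the letter.
The filler 'who' is interpreted as the object of the preposition 'to'. The gap is right after 'to'.

Who should the nurse threaten to speak to ___ about the letter?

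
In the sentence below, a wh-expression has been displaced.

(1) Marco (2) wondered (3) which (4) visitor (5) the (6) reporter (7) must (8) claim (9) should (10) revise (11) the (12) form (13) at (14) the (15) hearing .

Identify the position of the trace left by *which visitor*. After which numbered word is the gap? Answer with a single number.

8

Before movement: The reporter must claim which visitor should revise the form at the hearing.
'which visitor' is the subject of the clause embedded under 'claim'. Fronting leaves a gap immediately after 'claim':
Marco wondered which visitor the reporter must claim ___ should revise the form at the hearing.
'claim' is word 8.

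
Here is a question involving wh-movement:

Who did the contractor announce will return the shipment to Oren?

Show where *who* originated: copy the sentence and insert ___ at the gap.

Underlying clause: The contractor did announce who will return the shipment to Oren.
'who' is the subject of the clause embedded under 'announce'. The gap is right after 'announce'.

Who did the contractor announce ___ will return the shipment to Oren?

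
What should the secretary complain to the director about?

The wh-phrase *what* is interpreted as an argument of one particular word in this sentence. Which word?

about

Pre-movement form: The secretary should complain to the director about what.
'what' functions as the object of the preposition 'about'. Fronting leaves a gap immediately after 'about':
What should the secretary complain to the director about ___?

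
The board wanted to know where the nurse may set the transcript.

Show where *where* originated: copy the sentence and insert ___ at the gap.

The board wanted to know where the nurse may set the transcript ___.

Before movement: The nurse may set the transcript where.
'where' functions as the locative complement of 'set'. The gap is right after 'transcript'.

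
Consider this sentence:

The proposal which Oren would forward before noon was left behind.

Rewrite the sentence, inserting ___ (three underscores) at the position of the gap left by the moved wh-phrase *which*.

The proposal which Oren would forward ___ before noon was left behind.

'which' functions as the direct object of 'forward'. The gap is right after 'forward'.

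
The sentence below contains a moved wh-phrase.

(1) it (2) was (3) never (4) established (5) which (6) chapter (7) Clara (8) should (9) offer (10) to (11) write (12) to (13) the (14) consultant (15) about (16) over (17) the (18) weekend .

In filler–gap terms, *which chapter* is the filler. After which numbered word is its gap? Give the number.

Underlying clause: Clara should offer to write to the consultant about which chapter over the weekend.
The filler 'which chapter' is interpreted as the object of the preposition 'about'. It moves to the left edge, and the trace sits right after 'about':
It was never established which chapter Clara should offer to write to the consultant about ___ over the weekend.
'about' is word 15.

15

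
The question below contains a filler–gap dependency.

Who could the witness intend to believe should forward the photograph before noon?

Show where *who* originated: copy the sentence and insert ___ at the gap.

Before movement: The witness could intend to believe who should forward the photograph before noon.
'who' functions as the subject of the clause embedded under 'believe'. The gap is right after 'believe'.

Who could the witness intend to believe ___ should forward the photograph before noon?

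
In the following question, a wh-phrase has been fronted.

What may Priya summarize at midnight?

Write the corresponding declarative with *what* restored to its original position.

'what' functions as the direct object of 'summarize'. Wh-movement fronts it, leaving a gap right after 'summarize':
What may Priya summarize ___ at midnight?

Priya may summarize what at midnight.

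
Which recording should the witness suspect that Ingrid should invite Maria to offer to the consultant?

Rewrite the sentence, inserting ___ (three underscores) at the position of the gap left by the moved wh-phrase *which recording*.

Which recording should the witness suspect that Ingrid should invite Maria to offer ___ to the consultant?

Underlying clause: The witness should suspect that Ingrid should invite Maria to offer which recording to the consultant.
'which recording' is the direct object of 'offer'. The gap is right after 'offer'.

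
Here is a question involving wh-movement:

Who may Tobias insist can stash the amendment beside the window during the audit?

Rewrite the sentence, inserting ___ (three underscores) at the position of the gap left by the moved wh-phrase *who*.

Underlying clause: Tobias may insist who can stash the amendment beside the window during the audit.
The filler 'who' is interpreted as the subject of the clause embedded under 'insist'. The gap is right after 'insist'.

Who may Tobias insist ___ can stash the amendment beside the window during the audit?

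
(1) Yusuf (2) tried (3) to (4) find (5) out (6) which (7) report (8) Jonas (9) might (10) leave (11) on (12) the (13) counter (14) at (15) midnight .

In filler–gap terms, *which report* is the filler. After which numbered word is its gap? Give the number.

In situ: Jonas might leave which report on the counter at midnight.
'which report' is the direct object of 'leave'. It moves to the left edge, and the trace sits right after 'leave':
Yusuf tried to find out which report Jonas might leave ___ on the counter at midnight.
'leave' is word 10.

10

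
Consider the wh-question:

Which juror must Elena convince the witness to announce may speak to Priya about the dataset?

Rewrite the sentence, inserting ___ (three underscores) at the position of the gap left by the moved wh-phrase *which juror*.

In situ: Elena must convince the witness to announce which juror may speak to Priya about the dataset.
'which juror' is the subject of the clause embedded under 'announce'. The gap is right after 'announce'.

Which juror must Elena convince the witness to announce ___ may speak to Priya about the dataset?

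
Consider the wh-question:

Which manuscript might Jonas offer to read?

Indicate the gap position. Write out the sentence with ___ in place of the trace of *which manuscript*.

Underlying clause: Jonas might offer to read which manuscript.
'which manuscript' functions as the direct object of 'read'. The gap is right after 'read'.

Which manuscript might Jonas offer to read ___?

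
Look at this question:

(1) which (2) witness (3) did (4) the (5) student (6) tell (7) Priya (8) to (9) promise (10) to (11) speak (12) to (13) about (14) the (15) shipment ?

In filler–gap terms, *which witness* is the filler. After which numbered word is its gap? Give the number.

12

Before movement: The student did tell Priya to promise to speak to which witness about the shipment.
The filler 'which witness' is interpreted as the object of the preposition 'to'. Fronting leaves a gap immediately after 'to':
Which witness did the student tell Priya to promise to speak to ___ about the shipment?
'to' is word 12.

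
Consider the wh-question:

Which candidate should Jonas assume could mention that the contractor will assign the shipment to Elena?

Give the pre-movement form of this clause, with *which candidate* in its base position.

The filler 'which candidate' is interpreted as the subject of the clause embedded under 'assume'. Wh-movement fronts it, leaving a gap right after 'assume':
Which candidate should Jonas assume ___ could mention that the contractor will assign the shipment to Elena?

Jonas should assume which candidate could mention that the contractor will assign the shipment to Elena.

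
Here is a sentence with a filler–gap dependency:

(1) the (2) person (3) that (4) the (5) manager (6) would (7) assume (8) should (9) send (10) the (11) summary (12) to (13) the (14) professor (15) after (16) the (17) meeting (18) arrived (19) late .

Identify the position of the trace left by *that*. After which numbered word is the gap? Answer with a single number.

7

'that' functions as the subject of the clause embedded under 'assume'. Fronting leaves a gap immediately after 'assume':
The person that the manager would assume ___ should send the summary to the professor after the meeting arrived late.
'assume' is word 7.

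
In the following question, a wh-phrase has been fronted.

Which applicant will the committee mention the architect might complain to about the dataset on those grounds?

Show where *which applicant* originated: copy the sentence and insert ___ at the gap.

Which applicant will the committee mention the architect might complain to ___ about the dataset on those grounds?

Underlying clause: The committee will mention the architect might complain to which applicant about the dataset on those grounds.
'which applicant' functions as the object of the preposition 'to'. The gap is right after 'to'.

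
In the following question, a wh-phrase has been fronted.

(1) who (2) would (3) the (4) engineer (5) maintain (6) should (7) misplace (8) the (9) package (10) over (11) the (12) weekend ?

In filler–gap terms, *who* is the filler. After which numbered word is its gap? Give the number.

5

In situ: The engineer would maintain who should misplace the package over the weekend.
'who' functions as the subject of the clause embedded under 'maintain'. It moves to the left edge, and the trace sits right after 'maintain':
Who would the engineer maintain ___ should misplace the package over the weekend?
'maintain' is word 5.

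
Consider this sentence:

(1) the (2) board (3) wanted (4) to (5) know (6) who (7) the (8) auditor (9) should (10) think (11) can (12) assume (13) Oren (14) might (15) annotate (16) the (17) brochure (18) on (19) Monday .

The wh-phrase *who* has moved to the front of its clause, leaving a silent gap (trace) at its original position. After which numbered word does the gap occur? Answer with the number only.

In situ: The auditor should think who can assume Oren might annotate the brochure on Monday.
'who' functions as the subject of the clause embedded under 'think'. Wh-movement fronts it, leaving a gap right after 'think':
The board wanted to know who the auditor should think ___ can assume Oren might annotate the brochure on Monday.
'think' is word 10.

10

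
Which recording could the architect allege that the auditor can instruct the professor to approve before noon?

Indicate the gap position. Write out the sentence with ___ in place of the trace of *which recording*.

In situ: The architect could allege that the auditor can instruct the professor to approve which recording before noon.
'which recording' functions as the direct object of 'approve'. The gap is right after 'approve'.

Which recording could the architect allege that the auditor can instruct the professor to approve ___ before noon?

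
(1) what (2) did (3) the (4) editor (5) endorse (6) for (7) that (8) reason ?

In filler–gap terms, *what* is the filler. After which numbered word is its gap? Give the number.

In situ: The editor did endorse what for that reason.
The filler 'what' is interpreted as the direct object of 'endorse'. Wh-movement fronts it, leaving a gap right after 'endorse':
What did the editor endorse ___ for that reason?
'endorse' is word 5.

5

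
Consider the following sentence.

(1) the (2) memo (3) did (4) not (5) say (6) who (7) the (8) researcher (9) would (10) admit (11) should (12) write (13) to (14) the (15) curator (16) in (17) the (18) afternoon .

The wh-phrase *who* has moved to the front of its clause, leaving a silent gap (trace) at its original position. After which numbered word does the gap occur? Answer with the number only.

Underlying clause: The researcher would admit who should write to the curator in the afternoon.
'who' is the subject of the clause embedded under 'admit'. It moves to the left edge, and the trace sits right after 'admit':
The memo did not say who the researcher would admit ___ should write to the curator in the afternoon.
'admit' is word 10.

10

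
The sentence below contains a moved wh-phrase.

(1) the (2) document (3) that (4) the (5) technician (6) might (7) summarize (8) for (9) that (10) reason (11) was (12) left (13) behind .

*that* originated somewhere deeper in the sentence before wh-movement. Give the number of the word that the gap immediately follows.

'that' functions as the direct object of 'summarize'. Fronting leaves a gap immediately after 'summarize':
The document that the technician might summarize ___ for that reason was left behind.
'summarize' is word 7.

7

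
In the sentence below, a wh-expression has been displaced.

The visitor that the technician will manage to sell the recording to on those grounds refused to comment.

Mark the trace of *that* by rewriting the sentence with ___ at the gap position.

The visitor that the technician will manage to sell the recording to ___ on those grounds refused to comment.

'that' functions as the object of the preposition 'to' (recipient of 'sell'). The gap is right after 'to'.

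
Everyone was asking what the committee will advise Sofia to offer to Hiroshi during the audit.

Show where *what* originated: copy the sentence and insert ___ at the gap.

Everyone was asking what the committee will advise Sofia to offer ___ to Hiroshi during the audit.

Underlying clause: The committee will advise Sofia to offer what to Hiroshi during the audit.
The filler 'what' is interpreted as the direct object of 'offer'. The gap is right after 'offer'.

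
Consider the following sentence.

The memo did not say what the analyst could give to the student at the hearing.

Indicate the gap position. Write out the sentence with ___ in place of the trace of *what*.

The memo did not say what the analyst could give ___ to the student at the hearing.

In situ: The analyst could give what to the student at the hearing.
The filler 'what' is interpreted as the direct object of 'give'. The gap is right after 'give'.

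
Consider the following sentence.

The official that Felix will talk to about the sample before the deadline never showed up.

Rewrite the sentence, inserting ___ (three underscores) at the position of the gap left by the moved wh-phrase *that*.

'that' is the object of the preposition 'to'. The gap is right after 'to'.

The official that Felix will talk to ___ about the sample before the deadline never showed up.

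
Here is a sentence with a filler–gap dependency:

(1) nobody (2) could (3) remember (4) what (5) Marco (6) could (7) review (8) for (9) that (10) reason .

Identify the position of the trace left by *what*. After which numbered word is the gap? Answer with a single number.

7

In situ: Marco could review what for that reason.
'what' is the direct object of 'review'. Fronting leaves a gap immediately after 'review':
Nobody could remember what Marco could review ___ for that reason.
'review' is word 7.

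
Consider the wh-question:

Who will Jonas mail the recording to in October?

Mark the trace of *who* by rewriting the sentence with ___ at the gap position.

Underlying clause: Jonas will mail the recording to who in October.
The filler 'who' is interpreted as the object of the preposition 'to' (recipient of 'mail'). The gap is right after 'to'.

Who will Jonas mail the recording to ___ in October?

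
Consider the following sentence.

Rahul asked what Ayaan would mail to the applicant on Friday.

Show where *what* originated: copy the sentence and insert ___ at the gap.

Underlying clause: Ayaan would mail what to the applicant on Friday.
The filler 'what' is interpreted as the direct object of 'mail'. The gap is right after 'mail'.

Rahul asked what Ayaan would mail ___ to the applicant on Friday.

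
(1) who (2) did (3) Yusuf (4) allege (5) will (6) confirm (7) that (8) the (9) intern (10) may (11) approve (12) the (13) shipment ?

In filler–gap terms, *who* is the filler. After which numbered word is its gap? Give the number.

4

In situ: Yusuf did allege who will confirm that the intern may approve the shipment.
'who' functions as the subject of the clause embedded under 'allege'. Wh-movement fronts it, leaving a gap right after 'allege':
Who did Yusuf allege ___ will confirm that the intern may approve the shipment?
'allege' is word 4.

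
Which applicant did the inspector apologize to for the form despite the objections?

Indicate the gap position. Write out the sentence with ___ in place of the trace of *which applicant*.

Which applicant did the inspector apologize to ___ for the form despite the objections?

Underlying clause: The inspector did apologize to which applicant for the form despite the objections.
'which applicant' is the object of the preposition 'to'. The gap is right after 'to'.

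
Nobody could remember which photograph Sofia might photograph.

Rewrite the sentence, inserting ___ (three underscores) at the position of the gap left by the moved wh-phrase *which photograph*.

Nobody could remember which photograph Sofia might photograph ___.

Before movement: Sofia might photograph which photograph.
The filler 'which photograph' is interpreted as the direct object of 'photograph'. The gap is right after 'photograph'.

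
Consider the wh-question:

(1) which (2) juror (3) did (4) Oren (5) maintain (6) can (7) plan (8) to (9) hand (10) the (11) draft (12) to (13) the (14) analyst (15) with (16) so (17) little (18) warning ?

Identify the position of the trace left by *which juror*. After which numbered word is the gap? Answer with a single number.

5

Before movement: Oren did maintain which juror can plan to hand the draft to the analyst with so little warning.
'which juror' functions as the subject of the clause embedded under 'maintain'. Wh-movement fronts it, leaving a gap right after 'maintain':
Which juror did Oren maintain ___ can plan to hand the draft to the analyst with so little warning?
'maintain' is word 5.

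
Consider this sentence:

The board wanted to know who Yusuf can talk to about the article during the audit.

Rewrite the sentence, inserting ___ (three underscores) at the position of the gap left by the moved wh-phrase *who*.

In situ: Yusuf can talk to who about the article during the audit.
'who' functions as the object of the preposition 'to'. The gap is right after 'to'.

The board wanted to know who Yusuf can talk to ___ about the article during the audit.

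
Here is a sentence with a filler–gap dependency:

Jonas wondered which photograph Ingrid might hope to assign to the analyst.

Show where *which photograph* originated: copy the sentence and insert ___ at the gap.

Jonas wondered which photograph Ingrid might hope to assign ___ to the analyst.

Before movement: Ingrid might hope to assign which photograph to the analyst.
'which photograph' functions as the direct object of 'assign'. The gap is right after 'assign'.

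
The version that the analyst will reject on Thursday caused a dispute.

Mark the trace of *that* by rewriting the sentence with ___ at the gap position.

The version that the analyst will reject ___ on Thursday caused a dispute.

The filler 'that' is interpreted as the direct object of 'reject'. The gap is right after 'reject'.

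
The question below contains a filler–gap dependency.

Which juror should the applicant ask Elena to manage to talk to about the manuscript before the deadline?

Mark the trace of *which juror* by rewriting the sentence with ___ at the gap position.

Which juror should the applicant ask Elena to manage to talk to ___ about the manuscript before the deadline?

Underlying clause: The applicant should ask Elena to manage to talk to which juror about the manuscript before the deadline.
'which juror' is the object of the preposition 'to'. The gap is right after 'to'.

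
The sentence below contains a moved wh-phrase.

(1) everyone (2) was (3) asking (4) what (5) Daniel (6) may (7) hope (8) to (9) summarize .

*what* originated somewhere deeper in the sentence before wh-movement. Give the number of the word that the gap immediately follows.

Pre-movement form: Daniel may hope to summarize what.
'what' is the direct object of 'summarize'. Wh-movement fronts it, leaving a gap right after 'summarize':
Everyone was asking what Daniel may hope to summarize ___.
'summarize' is word 9.

9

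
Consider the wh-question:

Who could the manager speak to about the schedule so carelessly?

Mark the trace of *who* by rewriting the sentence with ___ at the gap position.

Who could the manager speak to ___ about the schedule so carelessly?

In situ: The manager could speak to who about the schedule so carelessly.
The filler 'who' is interpreted as the object of the preposition 'to'. The gap is right after 'to'.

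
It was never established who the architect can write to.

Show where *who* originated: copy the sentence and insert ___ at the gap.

It was never established who the architect can write to ___.

Before movement: The architect can write to who.
'who' is the object of the preposition 'to'. The gap is right after 'to'.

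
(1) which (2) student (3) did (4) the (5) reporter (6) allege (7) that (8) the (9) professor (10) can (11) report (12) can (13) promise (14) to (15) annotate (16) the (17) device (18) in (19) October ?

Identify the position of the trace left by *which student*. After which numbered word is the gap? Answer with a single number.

Pre-movement form: The reporter did allege that the professor can report which student can promise to annotate the device in October.
'which student' is the subject of the clause embedded under 'report'. Fronting leaves a gap immediately after 'report':
Which student did the reporter allege that the professor can report ___ can promise to annotate the device in October?
'report' is word 11.

11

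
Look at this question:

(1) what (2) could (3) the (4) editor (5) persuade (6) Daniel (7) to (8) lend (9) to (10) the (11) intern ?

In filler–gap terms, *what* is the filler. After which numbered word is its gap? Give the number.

Before movement: The editor could persuade Daniel to lend what to the intern.
The filler 'what' is interpreted as the direct object of 'lend'. Wh-movement fronts it, leaving a gap right after 'lend':
What could the editor persuade Daniel to lend ___ to the intern?
'lend' is word 8.

8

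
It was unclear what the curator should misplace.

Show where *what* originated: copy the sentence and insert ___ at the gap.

Before movement: The curator should misplace what.
'what' is the direct object of 'misplace'. The gap is right after 'misplace'.

It was unclear what the curator should misplace ___.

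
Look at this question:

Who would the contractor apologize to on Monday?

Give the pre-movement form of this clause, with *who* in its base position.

'who' functions as the object of the preposition 'to'. It moves to the left edge, and the trace sits right after 'to':
Who would the contractor apologize to ___ on Monday?

The contractor would apologize to who on Monday.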